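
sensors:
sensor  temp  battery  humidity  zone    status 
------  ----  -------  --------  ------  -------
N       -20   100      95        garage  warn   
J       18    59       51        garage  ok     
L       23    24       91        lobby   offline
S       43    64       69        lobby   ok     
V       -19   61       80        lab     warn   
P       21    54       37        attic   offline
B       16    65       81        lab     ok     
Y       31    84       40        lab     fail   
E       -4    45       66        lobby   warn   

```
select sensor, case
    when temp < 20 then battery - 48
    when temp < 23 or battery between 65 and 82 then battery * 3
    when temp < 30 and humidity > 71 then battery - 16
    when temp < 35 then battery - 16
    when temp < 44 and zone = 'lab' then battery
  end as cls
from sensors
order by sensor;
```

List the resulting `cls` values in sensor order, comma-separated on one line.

17, -3, 11, 8, 52, 162, NULL, 13, 68

sensor=B: temp < 20 → 17
sensor=E: temp < 20 → -3
sensor=J: temp < 20 → 11
sensor=L: temp < 30 and humidity > 71 → 8
sensor=N: temp < 20 → 52
sensor=P: temp < 23 or battery between 65 and 82 → 162
sensor=S: (no match → NULL) → NULL
sensor=V: temp < 20 → 13
sensor=Y: temp < 35 → 68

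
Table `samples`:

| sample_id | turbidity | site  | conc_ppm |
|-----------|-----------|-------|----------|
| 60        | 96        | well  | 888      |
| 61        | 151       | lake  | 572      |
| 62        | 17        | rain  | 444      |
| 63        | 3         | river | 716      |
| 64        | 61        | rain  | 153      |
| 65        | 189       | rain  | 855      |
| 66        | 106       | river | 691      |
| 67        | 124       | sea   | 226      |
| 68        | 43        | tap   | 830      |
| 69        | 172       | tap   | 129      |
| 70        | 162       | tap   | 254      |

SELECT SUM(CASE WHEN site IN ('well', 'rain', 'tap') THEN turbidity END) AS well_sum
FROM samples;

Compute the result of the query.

sample_id=60: ✓ → 96
sample_id=61: ✗
sample_id=62: ✓ → 17
sample_id=63: ✗
sample_id=64: ✓ → 61
sample_id=65: ✓ → 189
sample_id=66: ✗
sample_id=67: ✗
sample_id=68: ✓ → 43
sample_id=69: ✓ → 172
sample_id=70: ✓ → 162
well_sum = 96 + 17 + 61 + 189 + 43 + 172 + 162 = 740

740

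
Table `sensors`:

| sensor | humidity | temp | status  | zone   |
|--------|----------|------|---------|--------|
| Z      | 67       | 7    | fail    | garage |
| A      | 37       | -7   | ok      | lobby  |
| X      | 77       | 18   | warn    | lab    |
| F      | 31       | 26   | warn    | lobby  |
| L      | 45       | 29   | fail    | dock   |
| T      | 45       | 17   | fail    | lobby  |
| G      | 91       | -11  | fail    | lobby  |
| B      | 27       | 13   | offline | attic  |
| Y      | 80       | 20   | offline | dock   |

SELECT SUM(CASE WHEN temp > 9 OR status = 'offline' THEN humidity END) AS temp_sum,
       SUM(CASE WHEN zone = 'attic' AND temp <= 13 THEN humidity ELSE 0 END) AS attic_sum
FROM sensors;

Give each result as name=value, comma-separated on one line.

temp_sum=305, attic_sum=27

[temp_sum: temp > 9 OR status = 'offline']
sensor=Z: ✗
sensor=A: ✗
sensor=X: ✓ → 77
sensor=F: ✓ → 31
sensor=L: ✓ → 45
sensor=T: ✓ → 45
sensor=G: ✗
sensor=B: ✓ → 27
sensor=Y: ✓ → 80
temp_sum = 77 + 31 + 45 + 45 + 27 + 80 = 305
—
[attic_sum: zone = 'attic' AND temp <= 13]
sensor=Z: ✗
sensor=A: ✗
sensor=X: ✗
sensor=F: ✗
sensor=L: ✗
sensor=T: ✗
sensor=G: ✗
sensor=B: ✓ → 27
sensor=Y: ✗
attic_sum = 27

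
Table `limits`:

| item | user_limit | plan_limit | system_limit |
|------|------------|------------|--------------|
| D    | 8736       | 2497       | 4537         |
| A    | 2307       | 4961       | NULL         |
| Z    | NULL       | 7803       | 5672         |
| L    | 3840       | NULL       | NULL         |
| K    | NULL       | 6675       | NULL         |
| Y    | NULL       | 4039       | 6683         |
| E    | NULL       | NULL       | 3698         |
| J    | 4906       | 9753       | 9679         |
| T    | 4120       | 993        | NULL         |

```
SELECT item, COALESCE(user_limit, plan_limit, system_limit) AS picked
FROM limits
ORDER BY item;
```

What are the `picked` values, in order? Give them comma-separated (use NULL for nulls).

2307, 8736, 3698, 4906, 6675, 3840, 4120, 4039, 7803

item=A: user_limit=2307 → 2307
item=D: user_limit=8736 → 8736
item=E: user_limit=NULL, plan_limit=NULL, system_limit=3698 → 3698
item=J: user_limit=4906 → 4906
item=K: user_limit=NULL, plan_limit=6675 → 6675
item=L: user_limit=3840 → 3840
item=T: user_limit=4120 → 4120
item=Y: user_limit=NULL, plan_limit=4039 → 4039
item=Z: user_limit=NULL, plan_limit=7803 → 7803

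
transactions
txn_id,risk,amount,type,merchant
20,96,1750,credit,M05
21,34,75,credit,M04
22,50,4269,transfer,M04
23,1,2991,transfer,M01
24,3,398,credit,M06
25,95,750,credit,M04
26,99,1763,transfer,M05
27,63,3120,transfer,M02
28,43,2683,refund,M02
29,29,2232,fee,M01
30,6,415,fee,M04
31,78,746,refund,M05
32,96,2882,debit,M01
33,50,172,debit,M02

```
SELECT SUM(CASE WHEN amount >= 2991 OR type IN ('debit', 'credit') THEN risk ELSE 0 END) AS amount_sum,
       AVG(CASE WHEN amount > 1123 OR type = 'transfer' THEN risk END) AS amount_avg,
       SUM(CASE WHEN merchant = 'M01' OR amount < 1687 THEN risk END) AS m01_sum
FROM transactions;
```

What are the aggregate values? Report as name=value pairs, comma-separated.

amount_sum=488, amount_avg=59.625, m01_sum=392

[amount_sum: amount >= 2991 OR type IN ('debit', 'credit')]
txn_id=20: ✓ → 96
txn_id=21: ✓ → 34
txn_id=22: ✓ → 50
txn_id=23: ✓ → 1
txn_id=24: ✓ → 3
txn_id=25: ✓ → 95
txn_id=26: ✗
txn_id=27: ✓ → 63
txn_id=28: ✗
txn_id=29: ✗
txn_id=30: ✗
txn_id=31: ✗
txn_id=32: ✓ → 96
txn_id=33: ✓ → 50
amount_sum = 96 + 34 + 50 + 1 + 3 + 95 + 63 + 96 + 50 = 488
—
[amount_avg: amount > 1123 OR type = 'transfer']
txn_id=20: ✓ → 96
txn_id=21: ✗
txn_id=22: ✓ → 50
txn_id=23: ✓ → 1
txn_id=24: ✗
txn_id=25: ✗
txn_id=26: ✓ → 99
txn_id=27: ✓ → 63
txn_id=28: ✓ → 43
txn_id=29: ✓ → 29
txn_id=30: ✗
txn_id=31: ✗
txn_id=32: ✓ → 96
txn_id=33: ✗
amount_avg = (96 + 50 + 1 + 99 + 63 + 43 + 29 + 96) / 8 = 59.625
—
[m01_sum: merchant = 'M01' OR amount < 1687]
txn_id=20: ✗
txn_id=21: ✓ → 34
txn_id=22: ✗
txn_id=23: ✓ → 1
txn_id=24: ✓ → 3
txn_id=25: ✓ → 95
txn_id=26: ✗
txn_id=27: ✗
txn_id=28: ✗
txn_id=29: ✓ → 29
txn_id=30: ✓ → 6
txn_id=31: ✓ → 78
txn_id=32: ✓ → 96
txn_id=33: ✓ → 50
m01_sum = 34 + 1 + 3 + 95 + 29 + 6 + 78 + 96 + 50 = 392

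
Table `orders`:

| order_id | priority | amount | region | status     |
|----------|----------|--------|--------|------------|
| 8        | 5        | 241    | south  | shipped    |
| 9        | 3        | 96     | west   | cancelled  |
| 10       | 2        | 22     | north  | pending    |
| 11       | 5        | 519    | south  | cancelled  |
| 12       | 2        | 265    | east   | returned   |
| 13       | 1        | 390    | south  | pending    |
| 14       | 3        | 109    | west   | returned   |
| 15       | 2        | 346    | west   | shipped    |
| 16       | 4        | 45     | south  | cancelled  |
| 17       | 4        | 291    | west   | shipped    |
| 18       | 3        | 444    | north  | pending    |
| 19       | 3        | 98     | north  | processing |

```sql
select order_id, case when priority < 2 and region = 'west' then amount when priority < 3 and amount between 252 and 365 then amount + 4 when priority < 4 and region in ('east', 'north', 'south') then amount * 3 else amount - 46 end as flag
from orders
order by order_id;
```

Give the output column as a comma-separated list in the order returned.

order_id=8: ELSE → 195
order_id=9: ELSE → 50
order_id=10: priority < 4 and region in ('east', 'north', 'south') → 66
order_id=11: ELSE → 473
order_id=12: priority < 3 and amount between 252 and 365 → 269
order_id=13: priority < 4 and region in ('east', 'north', 'south') → 1170
order_id=14: ELSE → 63
order_id=15: priority < 3 and amount between 252 and 365 → 350
order_id=16: ELSE → -1
order_id=17: ELSE → 245
order_id=18: priority < 4 and region in ('east', 'north', 'south') → 1332
order_id=19: priority < 4 and region in ('east', 'north', 'south') → 294

195, 50, 66, 473, 269, 1170, 63, 350, -1, 245, 1332, 294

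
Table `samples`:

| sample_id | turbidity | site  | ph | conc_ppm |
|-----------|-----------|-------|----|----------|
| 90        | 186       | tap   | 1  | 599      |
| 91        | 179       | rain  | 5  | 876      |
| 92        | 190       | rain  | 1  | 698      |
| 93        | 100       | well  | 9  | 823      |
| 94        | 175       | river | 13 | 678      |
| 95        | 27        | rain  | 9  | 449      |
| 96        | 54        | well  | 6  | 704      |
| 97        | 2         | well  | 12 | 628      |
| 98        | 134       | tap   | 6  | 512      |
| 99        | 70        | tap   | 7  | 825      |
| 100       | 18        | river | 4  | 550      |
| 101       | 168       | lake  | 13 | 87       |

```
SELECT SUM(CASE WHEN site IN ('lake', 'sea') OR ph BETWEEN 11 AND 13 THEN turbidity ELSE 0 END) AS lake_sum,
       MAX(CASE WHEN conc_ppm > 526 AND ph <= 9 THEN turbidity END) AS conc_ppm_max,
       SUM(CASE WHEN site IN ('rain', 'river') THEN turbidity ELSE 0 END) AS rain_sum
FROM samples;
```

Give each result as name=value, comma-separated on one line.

lake_sum=345, conc_ppm_max=190, rain_sum=589

[lake_sum: site IN ('lake', 'sea') OR ph BETWEEN 11 AND 13]
sample_id=90: ✗
sample_id=91: ✗
sample_id=92: ✗
sample_id=93: ✗
sample_id=94: ✓ → 175
sample_id=95: ✗
sample_id=96: ✗
sample_id=97: ✓ → 2
sample_id=98: ✗
sample_id=99: ✗
sample_id=100: ✗
sample_id=101: ✓ → 168
lake_sum = 175 + 2 + 168 = 345
—
[conc_ppm_max: conc_ppm > 526 AND ph <= 9]
sample_id=90: ✓ → 186
sample_id=91: ✓ → 179
sample_id=92: ✓ → 190
sample_id=93: ✓ → 100
sample_id=94: ✗
sample_id=95: ✗
sample_id=96: ✓ → 54
sample_id=97: ✗
sample_id=98: ✗
sample_id=99: ✓ → 70
sample_id=100: ✓ → 18
sample_id=101: ✗
conc_ppm_max = MAX(186, 179, 190, 100, 54, 70, 18) = 190
—
[rain_sum: site IN ('rain', 'river')]
sample_id=90: ✗
sample_id=91: ✓ → 179
sample_id=92: ✓ → 190
sample_id=93: ✗
sample_id=94: ✓ → 175
sample_id=95: ✓ → 27
sample_id=96: ✗
sample_id=97: ✗
sample_id=98: ✗
sample_id=99: ✗
sample_id=100: ✓ → 18
sample_id=101: ✗
rain_sum = 179 + 190 + 175 + 27 + 18 = 589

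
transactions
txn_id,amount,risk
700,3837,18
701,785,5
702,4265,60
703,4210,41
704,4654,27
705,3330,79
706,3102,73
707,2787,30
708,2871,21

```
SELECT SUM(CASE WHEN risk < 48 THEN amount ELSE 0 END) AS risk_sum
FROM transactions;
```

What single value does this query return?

txn_id=700: ✓ → 3837
txn_id=701: ✓ → 785
txn_id=702: ✗
txn_id=703: ✓ → 4210
txn_id=704: ✓ → 4654
txn_id=705: ✗
txn_id=706: ✗
txn_id=707: ✓ → 2787
txn_id=708: ✓ → 2871
risk_sum = 3837 + 785 + 4210 + 4654 + 2787 + 2871 = 19144

19144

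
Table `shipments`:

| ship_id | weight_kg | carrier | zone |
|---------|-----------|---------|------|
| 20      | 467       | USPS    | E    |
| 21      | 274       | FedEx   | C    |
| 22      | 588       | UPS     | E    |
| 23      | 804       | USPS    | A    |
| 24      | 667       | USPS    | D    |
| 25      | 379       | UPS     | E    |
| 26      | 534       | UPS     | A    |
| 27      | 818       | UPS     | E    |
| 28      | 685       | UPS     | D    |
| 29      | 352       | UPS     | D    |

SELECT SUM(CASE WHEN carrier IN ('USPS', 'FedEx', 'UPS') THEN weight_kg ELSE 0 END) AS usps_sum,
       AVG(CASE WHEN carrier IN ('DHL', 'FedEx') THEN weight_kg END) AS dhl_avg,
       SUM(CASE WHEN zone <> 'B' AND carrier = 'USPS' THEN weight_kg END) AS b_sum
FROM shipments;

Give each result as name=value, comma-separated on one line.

[usps_sum: carrier IN ('USPS', 'FedEx', 'UPS')]
ship_id=20: ✓ → 467
ship_id=21: ✓ → 274
ship_id=22: ✓ → 588
ship_id=23: ✓ → 804
ship_id=24: ✓ → 667
ship_id=25: ✓ → 379
ship_id=26: ✓ → 534
ship_id=27: ✓ → 818
ship_id=28: ✓ → 685
ship_id=29: ✓ → 352
usps_sum = 467 + 274 + 588 + 804 + 667 + 379 + 534 + 818 + 685 + 352 = 5568
—
[dhl_avg: carrier IN ('DHL', 'FedEx')]
ship_id=20: ✗
ship_id=21: ✓ → 274
ship_id=22: ✗
ship_id=23: ✗
ship_id=24: ✗
ship_id=25: ✗
ship_id=26: ✗
ship_id=27: ✗
ship_id=28: ✗
ship_id=29: ✗
dhl_avg = 274
—
[b_sum: zone <> 'B' AND carrier = 'USPS']
ship_id=20: ✓ → 467
ship_id=21: ✗
ship_id=22: ✗
ship_id=23: ✓ → 804
ship_id=24: ✓ → 667
ship_id=25: ✗
ship_id=26: ✗
ship_id=27: ✗
ship_id=28: ✗
ship_id=29: ✗
b_sum = 467 + 804 + 667 = 1938

usps_sum=5568, dhl_avg=274, b_sum=1938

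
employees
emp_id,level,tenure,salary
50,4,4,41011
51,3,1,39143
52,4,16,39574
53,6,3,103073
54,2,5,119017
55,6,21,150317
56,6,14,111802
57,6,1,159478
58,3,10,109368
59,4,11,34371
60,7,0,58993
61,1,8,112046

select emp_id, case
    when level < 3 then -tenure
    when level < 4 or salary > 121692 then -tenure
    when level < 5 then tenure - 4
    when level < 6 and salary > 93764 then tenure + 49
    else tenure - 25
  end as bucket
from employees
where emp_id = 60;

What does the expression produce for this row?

-25

emp_id = 60: level=7, tenure=0, salary=58993.
level < 3 → false
level < 4 or salary > 121692 → false
level < 5 → false
level < 6 and salary > 93764 → false
No prior WHEN matched → ELSE → -25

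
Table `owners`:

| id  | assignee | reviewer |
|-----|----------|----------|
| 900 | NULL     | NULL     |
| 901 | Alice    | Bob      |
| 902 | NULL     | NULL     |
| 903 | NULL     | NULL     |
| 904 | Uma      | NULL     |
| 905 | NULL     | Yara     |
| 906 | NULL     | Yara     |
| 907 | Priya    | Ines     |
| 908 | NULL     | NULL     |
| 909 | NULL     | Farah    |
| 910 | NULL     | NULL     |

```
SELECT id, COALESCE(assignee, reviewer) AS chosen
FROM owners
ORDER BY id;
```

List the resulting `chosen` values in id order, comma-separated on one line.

NULL, Alice, NULL, NULL, Uma, Yara, Yara, Priya, NULL, Farah, NULL

id=900: assignee=NULL, reviewer=NULL (all NULL) → NULL
id=901: assignee=Alice → Alice
id=902: assignee=NULL, reviewer=NULL (all NULL) → NULL
id=903: assignee=NULL, reviewer=NULL (all NULL) → NULL
id=904: assignee=Uma → Uma
id=905: assignee=NULL, reviewer=Yara → Yara
id=906: assignee=NULL, reviewer=Yara → Yara
id=907: assignee=Priya → Priya
id=908: assignee=NULL, reviewer=NULL (all NULL) → NULL
id=909: assignee=NULL, reviewer=Farah → Farah
id=910: assignee=NULL, reviewer=NULL (all NULL) → NULL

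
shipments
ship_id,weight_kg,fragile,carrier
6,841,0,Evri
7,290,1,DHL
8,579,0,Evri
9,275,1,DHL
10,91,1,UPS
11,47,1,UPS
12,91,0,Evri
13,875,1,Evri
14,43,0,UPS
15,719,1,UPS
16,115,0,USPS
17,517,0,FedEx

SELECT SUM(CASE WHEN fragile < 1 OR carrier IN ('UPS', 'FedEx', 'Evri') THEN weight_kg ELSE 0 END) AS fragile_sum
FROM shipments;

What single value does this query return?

3918

ship_id=6: ✓ → 841
ship_id=7: ✗
ship_id=8: ✓ → 579
ship_id=9: ✗
ship_id=10: ✓ → 91
ship_id=11: ✓ → 47
ship_id=12: ✓ → 91
ship_id=13: ✓ → 875
ship_id=14: ✓ → 43
ship_id=15: ✓ → 719
ship_id=16: ✓ → 115
ship_id=17: ✓ → 517
fragile_sum = 841 + 579 + 91 + 47 + 91 + 875 + 43 + 719 + 115 + 517 = 3918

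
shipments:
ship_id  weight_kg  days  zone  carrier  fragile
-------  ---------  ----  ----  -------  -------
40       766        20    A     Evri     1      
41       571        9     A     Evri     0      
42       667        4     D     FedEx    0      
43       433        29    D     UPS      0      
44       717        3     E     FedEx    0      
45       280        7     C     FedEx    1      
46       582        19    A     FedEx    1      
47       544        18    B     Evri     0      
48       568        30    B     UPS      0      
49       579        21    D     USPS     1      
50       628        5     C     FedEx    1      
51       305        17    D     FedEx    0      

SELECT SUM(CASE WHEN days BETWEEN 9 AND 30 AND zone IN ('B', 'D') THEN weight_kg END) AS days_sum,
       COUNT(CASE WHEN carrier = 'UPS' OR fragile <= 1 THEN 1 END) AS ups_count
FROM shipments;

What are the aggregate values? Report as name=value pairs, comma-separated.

days_sum=2429, ups_count=12

[days_sum: days BETWEEN 9 AND 30 AND zone IN ('B', 'D')]
ship_id=40: ✗
ship_id=41: ✗
ship_id=42: ✗
ship_id=43: ✓ → 433
ship_id=44: ✗
ship_id=45: ✗
ship_id=46: ✗
ship_id=47: ✓ → 544
ship_id=48: ✓ → 568
ship_id=49: ✓ → 579
ship_id=50: ✗
ship_id=51: ✓ → 305
days_sum = 433 + 544 + 568 + 579 + 305 = 2429
—
[ups_count: carrier = 'UPS' OR fragile <= 1]
ship_id=40: ✓ → 1
ship_id=41: ✓ → 1
ship_id=42: ✓ → 1
ship_id=43: ✓ → 1
ship_id=44: ✓ → 1
ship_id=45: ✓ → 1
ship_id=46: ✓ → 1
ship_id=47: ✓ → 1
ship_id=48: ✓ → 1
ship_id=49: ✓ → 1
ship_id=50: ✓ → 1
ship_id=51: ✓ → 1
ups_count = COUNT(1, 1, 1, 1, 1, 1, 1, 1, 1, 1, 1, 1) = 12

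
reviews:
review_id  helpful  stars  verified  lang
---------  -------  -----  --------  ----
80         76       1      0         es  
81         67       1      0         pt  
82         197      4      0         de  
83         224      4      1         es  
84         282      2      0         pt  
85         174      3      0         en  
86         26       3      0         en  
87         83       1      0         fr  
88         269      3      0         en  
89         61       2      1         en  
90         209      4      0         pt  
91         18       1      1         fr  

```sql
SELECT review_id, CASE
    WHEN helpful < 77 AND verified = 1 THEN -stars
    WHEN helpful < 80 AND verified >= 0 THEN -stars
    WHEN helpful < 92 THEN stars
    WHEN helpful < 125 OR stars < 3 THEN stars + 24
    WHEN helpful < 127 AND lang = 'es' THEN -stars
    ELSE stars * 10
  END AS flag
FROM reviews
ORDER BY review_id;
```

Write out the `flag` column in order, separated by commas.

-1, -1, 40, 40, 26, 30, -3, 1, 30, -2, 40, -1

review_id=80: helpful < 80 AND verified >= 0 → -1
review_id=81: helpful < 80 AND verified >= 0 → -1
review_id=82: ELSE → 40
review_id=83: ELSE → 40
review_id=84: helpful < 125 OR stars < 3 → 26
review_id=85: ELSE → 30
review_id=86: helpful < 80 AND verified >= 0 → -3
review_id=87: helpful < 92 → 1
review_id=88: ELSE → 30
review_id=89: helpful < 77 AND verified = 1 → -2
review_id=90: ELSE → 40
review_id=91: helpful < 77 AND verified = 1 → -1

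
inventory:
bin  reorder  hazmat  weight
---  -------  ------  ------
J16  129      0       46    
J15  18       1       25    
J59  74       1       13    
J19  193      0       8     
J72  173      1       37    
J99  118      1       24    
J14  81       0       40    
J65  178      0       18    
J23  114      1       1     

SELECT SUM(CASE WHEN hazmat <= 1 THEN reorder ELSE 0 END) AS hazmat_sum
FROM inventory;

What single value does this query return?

1078

bin=J16: ✓ → 129
bin=J15: ✓ → 18
bin=J59: ✓ → 74
bin=J19: ✓ → 193
bin=J72: ✓ → 173
bin=J99: ✓ → 118
bin=J14: ✓ → 81
bin=J65: ✓ → 178
bin=J23: ✓ → 114
hazmat_sum = 129 + 18 + 74 + 193 + 173 + 118 + 81 + 178 + 114 = 1078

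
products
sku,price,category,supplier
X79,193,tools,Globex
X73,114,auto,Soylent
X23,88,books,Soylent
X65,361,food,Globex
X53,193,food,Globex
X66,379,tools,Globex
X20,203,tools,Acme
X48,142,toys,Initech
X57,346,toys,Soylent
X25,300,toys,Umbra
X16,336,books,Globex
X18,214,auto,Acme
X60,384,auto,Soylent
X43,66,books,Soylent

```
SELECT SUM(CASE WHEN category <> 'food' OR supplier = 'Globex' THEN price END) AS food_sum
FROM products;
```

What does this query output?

sku=X79: ✓ → 193
sku=X73: ✓ → 114
sku=X23: ✓ → 88
sku=X65: ✓ → 361
sku=X53: ✓ → 193
sku=X66: ✓ → 379
sku=X20: ✓ → 203
sku=X48: ✓ → 142
sku=X57: ✓ → 346
sku=X25: ✓ → 300
sku=X16: ✓ → 336
sku=X18: ✓ → 214
sku=X60: ✓ → 384
sku=X43: ✓ → 66
food_sum = 193 + 114 + 88 + 361 + 193 + 379 + 203 + 142 + 346 + 300 + 336 + 214 + 384 + 66 = 3319

3319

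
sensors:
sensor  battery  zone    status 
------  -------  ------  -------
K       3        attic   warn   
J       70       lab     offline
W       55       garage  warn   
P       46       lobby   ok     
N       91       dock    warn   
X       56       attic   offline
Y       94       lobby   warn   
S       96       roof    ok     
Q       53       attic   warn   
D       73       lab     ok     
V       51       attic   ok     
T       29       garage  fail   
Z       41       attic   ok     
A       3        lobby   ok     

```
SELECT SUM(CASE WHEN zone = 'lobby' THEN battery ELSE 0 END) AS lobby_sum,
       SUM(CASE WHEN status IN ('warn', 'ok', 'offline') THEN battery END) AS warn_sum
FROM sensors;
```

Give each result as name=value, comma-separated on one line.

lobby_sum=143, warn_sum=732

[lobby_sum: zone = 'lobby']
sensor=K: ✗
sensor=J: ✗
sensor=W: ✗
sensor=P: ✓ → 46
sensor=N: ✗
sensor=X: ✗
sensor=Y: ✓ → 94
sensor=S: ✗
sensor=Q: ✗
sensor=D: ✗
sensor=V: ✗
sensor=T: ✗
sensor=Z: ✗
sensor=A: ✓ → 3
lobby_sum = 46 + 94 + 3 = 143
—
[warn_sum: status IN ('warn', 'ok', 'offline')]
sensor=K: ✓ → 3
sensor=J: ✓ → 70
sensor=W: ✓ → 55
sensor=P: ✓ → 46
sensor=N: ✓ → 91
sensor=X: ✓ → 56
sensor=Y: ✓ → 94
sensor=S: ✓ → 96
sensor=Q: ✓ → 53
sensor=D: ✓ → 73
sensor=V: ✓ → 51
sensor=T: ✗
sensor=Z: ✓ → 41
sensor=A: ✓ → 3
warn_sum = 3 + 70 + 55 + 46 + 91 + 56 + 94 + 96 + 53 + 73 + 51 + 41 + 3 = 732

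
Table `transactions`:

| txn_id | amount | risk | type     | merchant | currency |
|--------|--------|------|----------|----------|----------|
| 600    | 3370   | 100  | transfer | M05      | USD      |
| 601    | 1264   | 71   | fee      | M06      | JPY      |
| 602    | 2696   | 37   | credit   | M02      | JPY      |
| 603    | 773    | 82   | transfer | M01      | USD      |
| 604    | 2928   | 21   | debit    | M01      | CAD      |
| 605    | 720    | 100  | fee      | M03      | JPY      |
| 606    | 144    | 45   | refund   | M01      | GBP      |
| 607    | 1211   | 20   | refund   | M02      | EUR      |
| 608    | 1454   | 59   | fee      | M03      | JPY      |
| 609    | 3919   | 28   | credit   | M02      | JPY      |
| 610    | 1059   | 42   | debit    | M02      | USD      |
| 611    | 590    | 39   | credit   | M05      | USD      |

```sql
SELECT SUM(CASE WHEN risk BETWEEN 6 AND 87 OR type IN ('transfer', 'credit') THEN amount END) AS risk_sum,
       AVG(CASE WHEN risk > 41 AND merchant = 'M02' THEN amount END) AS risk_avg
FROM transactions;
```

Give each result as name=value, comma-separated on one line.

[risk_sum: risk BETWEEN 6 AND 87 OR type IN ('transfer', 'credit')]
txn_id=600: ✓ → 3370
txn_id=601: ✓ → 1264
txn_id=602: ✓ → 2696
txn_id=603: ✓ → 773
txn_id=604: ✓ → 2928
txn_id=605: ✗
txn_id=606: ✓ → 144
txn_id=607: ✓ → 1211
txn_id=608: ✓ → 1454
txn_id=609: ✓ → 3919
txn_id=610: ✓ → 1059
txn_id=611: ✓ → 590
risk_sum = 3370 + 1264 + 2696 + 773 + 2928 + 144 + 1211 + 1454 + 3919 + 1059 + 590 = 19408
—
[risk_avg: risk > 41 AND merchant = 'M02']
txn_id=600: ✗
txn_id=601: ✗
txn_id=602: ✗
txn_id=603: ✗
txn_id=604: ✗
txn_id=605: ✗
txn_id=606: ✗
txn_id=607: ✗
txn_id=608: ✗
txn_id=609: ✗
txn_id=610: ✓ → 1059
txn_id=611: ✗
risk_avg = 1059

risk_sum=19408, risk_avg=1059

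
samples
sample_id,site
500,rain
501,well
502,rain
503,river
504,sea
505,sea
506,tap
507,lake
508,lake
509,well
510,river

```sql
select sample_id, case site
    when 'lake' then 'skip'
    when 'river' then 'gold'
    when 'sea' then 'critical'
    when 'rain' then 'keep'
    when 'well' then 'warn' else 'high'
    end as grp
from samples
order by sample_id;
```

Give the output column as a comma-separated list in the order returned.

sample_id=500: site='rain' → keep
sample_id=501: site='well' → warn
sample_id=502: site='rain' → keep
sample_id=503: site='river' → gold
sample_id=504: site='sea' → critical
sample_id=505: site='sea' → critical
sample_id=506: ELSE → high
sample_id=507: site='lake' → skip
sample_id=508: site='lake' → skip
sample_id=509: site='well' → warn
sample_id=510: site='river' → gold

keep, warn, keep, gold, critical, critical, high, skip, skip, warn, gold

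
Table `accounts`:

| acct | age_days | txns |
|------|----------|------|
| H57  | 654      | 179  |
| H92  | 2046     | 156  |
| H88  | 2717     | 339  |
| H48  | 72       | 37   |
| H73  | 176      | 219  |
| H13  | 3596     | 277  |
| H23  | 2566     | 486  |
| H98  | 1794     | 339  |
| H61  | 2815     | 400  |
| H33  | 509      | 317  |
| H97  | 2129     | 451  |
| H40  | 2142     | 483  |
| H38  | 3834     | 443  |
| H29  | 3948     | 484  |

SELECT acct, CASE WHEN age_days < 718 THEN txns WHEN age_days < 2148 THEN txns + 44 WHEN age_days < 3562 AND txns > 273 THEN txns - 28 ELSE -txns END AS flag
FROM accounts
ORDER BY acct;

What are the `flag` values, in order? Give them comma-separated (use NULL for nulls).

acct=H13: ELSE → -277
acct=H23: age_days < 3562 AND txns > 273 → 458
acct=H29: ELSE → -484
acct=H33: age_days < 718 → 317
acct=H38: ELSE → -443
acct=H40: age_days < 2148 → 527
acct=H48: age_days < 718 → 37
acct=H57: age_days < 718 → 179
acct=H61: age_days < 3562 AND txns > 273 → 372
acct=H73: age_days < 718 → 219
acct=H88: age_days < 3562 AND txns > 273 → 311
acct=H92: age_days < 2148 → 200
acct=H97: age_days < 2148 → 495
acct=H98: age_days < 2148 → 383

-277, 458, -484, 317, -443, 527, 37, 179, 372, 219, 311, 200, 495, 383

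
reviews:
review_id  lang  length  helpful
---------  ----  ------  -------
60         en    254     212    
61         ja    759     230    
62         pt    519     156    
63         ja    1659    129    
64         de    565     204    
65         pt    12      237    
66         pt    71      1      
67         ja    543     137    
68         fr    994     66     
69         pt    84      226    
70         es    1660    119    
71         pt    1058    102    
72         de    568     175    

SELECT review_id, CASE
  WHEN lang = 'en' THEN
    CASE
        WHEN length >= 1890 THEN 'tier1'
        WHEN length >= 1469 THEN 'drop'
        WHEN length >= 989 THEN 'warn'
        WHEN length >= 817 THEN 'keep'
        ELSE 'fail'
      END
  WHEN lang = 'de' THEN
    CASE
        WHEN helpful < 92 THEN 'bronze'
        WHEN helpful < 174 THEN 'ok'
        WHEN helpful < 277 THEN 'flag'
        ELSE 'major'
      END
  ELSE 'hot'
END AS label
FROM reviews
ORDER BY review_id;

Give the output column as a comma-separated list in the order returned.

review_id=60: lang='en' → inner[ELSE] → fail
review_id=61: lang='ja' → outer ELSE → hot
review_id=62: lang='pt' → outer ELSE → hot
review_id=63: lang='ja' → outer ELSE → hot
review_id=64: lang='de' → inner[helpful < 277] → flag
review_id=65: lang='pt' → outer ELSE → hot
review_id=66: lang='pt' → outer ELSE → hot
review_id=67: lang='ja' → outer ELSE → hot
review_id=68: lang='fr' → outer ELSE → hot
review_id=69: lang='pt' → outer ELSE → hot
review_id=70: lang='es' → outer ELSE → hot
review_id=71: lang='pt' → outer ELSE → hot
review_id=72: lang='de' → inner[helpful < 277] → flag

fail, hot, hot, hot, flag, hot, hot, hot, hot, hot, hot, hot, flag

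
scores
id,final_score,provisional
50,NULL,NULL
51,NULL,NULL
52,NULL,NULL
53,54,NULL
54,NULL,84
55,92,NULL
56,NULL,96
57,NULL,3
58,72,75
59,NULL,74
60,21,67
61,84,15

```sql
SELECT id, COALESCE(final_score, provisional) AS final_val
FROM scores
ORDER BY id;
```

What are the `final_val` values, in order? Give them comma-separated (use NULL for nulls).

NULL, NULL, NULL, 54, 84, 92, 96, 3, 72, 74, 21, 84

id=50: final_score=NULL, provisional=NULL (all NULL) → NULL
id=51: final_score=NULL, provisional=NULL (all NULL) → NULL
id=52: final_score=NULL, provisional=NULL (all NULL) → NULL
id=53: final_score=54 → 54
id=54: final_score=NULL, provisional=84 → 84
id=55: final_score=92 → 92
id=56: final_score=NULL, provisional=96 → 96
id=57: final_score=NULL, provisional=3 → 3
id=58: final_score=72 → 72
id=59: final_score=NULL, provisional=74 → 74
id=60: final_score=21 → 21
id=61: final_score=84 → 84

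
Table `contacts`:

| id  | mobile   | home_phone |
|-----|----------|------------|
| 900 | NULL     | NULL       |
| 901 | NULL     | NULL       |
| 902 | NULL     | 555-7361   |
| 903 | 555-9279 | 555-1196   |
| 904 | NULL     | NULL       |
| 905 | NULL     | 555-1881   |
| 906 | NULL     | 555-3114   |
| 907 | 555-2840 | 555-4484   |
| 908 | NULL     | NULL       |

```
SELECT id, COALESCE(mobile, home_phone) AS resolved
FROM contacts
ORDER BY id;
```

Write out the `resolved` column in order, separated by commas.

NULL, NULL, 555-7361, 555-9279, NULL, 555-1881, 555-3114, 555-2840, NULL

id=900: mobile=NULL, home_phone=NULL (all NULL) → NULL
id=901: mobile=NULL, home_phone=NULL (all NULL) → NULL
id=902: mobile=NULL, home_phone=555-7361 → 555-7361
id=903: mobile=555-9279 → 555-9279
id=904: mobile=NULL, home_phone=NULL (all NULL) → NULL
id=905: mobile=NULL, home_phone=555-1881 → 555-1881
id=906: mobile=NULL, home_phone=555-3114 → 555-3114
id=907: mobile=555-2840 → 555-2840
id=908: mobile=NULL, home_phone=NULL (all NULL) → NULL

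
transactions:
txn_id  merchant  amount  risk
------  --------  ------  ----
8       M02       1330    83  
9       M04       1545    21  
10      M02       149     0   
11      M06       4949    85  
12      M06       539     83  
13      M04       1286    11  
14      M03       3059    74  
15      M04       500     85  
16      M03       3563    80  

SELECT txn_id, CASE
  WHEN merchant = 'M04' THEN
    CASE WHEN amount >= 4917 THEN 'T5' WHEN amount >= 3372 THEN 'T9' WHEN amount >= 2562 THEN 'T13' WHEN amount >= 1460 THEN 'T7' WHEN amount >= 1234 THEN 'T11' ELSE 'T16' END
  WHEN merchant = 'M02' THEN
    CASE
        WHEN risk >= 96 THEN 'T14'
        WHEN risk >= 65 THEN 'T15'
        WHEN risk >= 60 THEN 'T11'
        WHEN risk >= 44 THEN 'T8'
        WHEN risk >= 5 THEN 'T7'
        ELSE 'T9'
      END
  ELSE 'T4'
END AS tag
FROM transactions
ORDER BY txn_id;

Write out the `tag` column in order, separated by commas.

txn_id=8: merchant='M02' → inner[risk >= 65] → T15
txn_id=9: merchant='M04' → inner[amount >= 1460] → T7
txn_id=10: merchant='M02' → inner[ELSE] → T9
txn_id=11: merchant='M06' → outer ELSE → T4
txn_id=12: merchant='M06' → outer ELSE → T4
txn_id=13: merchant='M04' → inner[amount >= 1234] → T11
txn_id=14: merchant='M03' → outer ELSE → T4
txn_id=15: merchant='M04' → inner[ELSE] → T16
txn_id=16: merchant='M03' → outer ELSE → T4

T15, T7, T9, T4, T4, T11, T4, T16, T4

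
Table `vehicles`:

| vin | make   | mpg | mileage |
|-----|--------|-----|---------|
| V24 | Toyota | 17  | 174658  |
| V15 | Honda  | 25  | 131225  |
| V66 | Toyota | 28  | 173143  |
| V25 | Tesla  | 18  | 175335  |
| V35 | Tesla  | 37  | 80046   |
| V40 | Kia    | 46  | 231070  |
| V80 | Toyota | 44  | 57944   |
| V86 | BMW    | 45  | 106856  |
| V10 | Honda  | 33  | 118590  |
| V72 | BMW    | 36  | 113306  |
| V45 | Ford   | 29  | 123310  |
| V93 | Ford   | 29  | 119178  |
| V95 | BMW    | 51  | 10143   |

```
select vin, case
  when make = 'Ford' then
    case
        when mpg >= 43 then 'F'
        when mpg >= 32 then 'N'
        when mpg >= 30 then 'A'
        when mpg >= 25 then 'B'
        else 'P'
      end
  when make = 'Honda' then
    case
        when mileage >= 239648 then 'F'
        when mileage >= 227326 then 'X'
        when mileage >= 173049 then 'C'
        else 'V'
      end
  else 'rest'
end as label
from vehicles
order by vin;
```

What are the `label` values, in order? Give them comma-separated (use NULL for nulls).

vin=V10: make='Honda' → inner[ELSE] → V
vin=V15: make='Honda' → inner[ELSE] → V
vin=V24: make='Toyota' → outer ELSE → rest
vin=V25: make='Tesla' → outer ELSE → rest
vin=V35: make='Tesla' → outer ELSE → rest
vin=V40: make='Kia' → outer ELSE → rest
vin=V45: make='Ford' → inner[mpg >= 25] → B
vin=V66: make='Toyota' → outer ELSE → rest
vin=V72: make='BMW' → outer ELSE → rest
vin=V80: make='Toyota' → outer ELSE → rest
vin=V86: make='BMW' → outer ELSE → rest
vin=V93: make='Ford' → inner[mpg >= 25] → B
vin=V95: make='BMW' → outer ELSE → rest

V, V, rest, rest, rest, rest, B, rest, rest, rest, rest, B, rest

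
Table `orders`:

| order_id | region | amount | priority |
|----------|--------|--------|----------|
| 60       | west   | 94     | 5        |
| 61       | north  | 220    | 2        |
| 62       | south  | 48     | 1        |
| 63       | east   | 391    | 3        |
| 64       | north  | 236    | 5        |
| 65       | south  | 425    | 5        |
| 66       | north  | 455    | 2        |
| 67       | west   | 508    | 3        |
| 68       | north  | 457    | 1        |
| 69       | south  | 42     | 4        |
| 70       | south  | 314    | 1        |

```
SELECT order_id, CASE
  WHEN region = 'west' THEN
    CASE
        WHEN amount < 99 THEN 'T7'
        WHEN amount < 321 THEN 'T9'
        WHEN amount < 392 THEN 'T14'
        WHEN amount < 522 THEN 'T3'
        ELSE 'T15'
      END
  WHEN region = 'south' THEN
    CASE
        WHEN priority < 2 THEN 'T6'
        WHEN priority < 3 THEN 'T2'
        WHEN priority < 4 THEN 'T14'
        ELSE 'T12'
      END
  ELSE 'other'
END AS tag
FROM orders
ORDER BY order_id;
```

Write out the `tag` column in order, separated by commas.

T7, other, T6, other, other, T12, other, T3, other, T12, T6

order_id=60: region='west' → inner[amount < 99] → T7
order_id=61: region='north' → outer ELSE → other
order_id=62: region='south' → inner[priority < 2] → T6
order_id=63: region='east' → outer ELSE → other
order_id=64: region='north' → outer ELSE → other
order_id=65: region='south' → inner[ELSE] → T12
order_id=66: region='north' → outer ELSE → other
order_id=67: region='west' → inner[amount < 522] → T3
order_id=68: region='north' → outer ELSE → other
order_id=69: region='south' → inner[ELSE] → T12
order_id=70: region='south' → inner[priority < 2] → T6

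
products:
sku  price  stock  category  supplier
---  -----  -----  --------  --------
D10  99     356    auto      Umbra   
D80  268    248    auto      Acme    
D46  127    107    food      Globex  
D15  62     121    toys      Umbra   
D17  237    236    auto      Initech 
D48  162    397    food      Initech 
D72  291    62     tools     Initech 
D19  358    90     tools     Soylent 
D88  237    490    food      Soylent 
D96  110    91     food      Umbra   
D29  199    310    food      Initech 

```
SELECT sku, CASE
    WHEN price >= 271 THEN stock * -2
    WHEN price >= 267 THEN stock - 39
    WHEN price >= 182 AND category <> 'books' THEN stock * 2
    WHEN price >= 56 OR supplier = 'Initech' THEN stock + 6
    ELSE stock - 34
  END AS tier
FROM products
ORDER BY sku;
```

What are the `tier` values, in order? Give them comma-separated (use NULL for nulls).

362, 127, 472, -180, 620, 113, 403, -124, 209, 980, 97

sku=D10: price >= 56 OR supplier = 'Initech' → 362
sku=D15: price >= 56 OR supplier = 'Initech' → 127
sku=D17: price >= 182 AND category <> 'books' → 472
sku=D19: price >= 271 → -180
sku=D29: price >= 182 AND category <> 'books' → 620
sku=D46: price >= 56 OR supplier = 'Initech' → 113
sku=D48: price >= 56 OR supplier = 'Initech' → 403
sku=D72: price >= 271 → -124
sku=D80: price >= 267 → 209
sku=D88: price >= 182 AND category <> 'books' → 980
sku=D96: price >= 56 OR supplier = 'Initech' → 97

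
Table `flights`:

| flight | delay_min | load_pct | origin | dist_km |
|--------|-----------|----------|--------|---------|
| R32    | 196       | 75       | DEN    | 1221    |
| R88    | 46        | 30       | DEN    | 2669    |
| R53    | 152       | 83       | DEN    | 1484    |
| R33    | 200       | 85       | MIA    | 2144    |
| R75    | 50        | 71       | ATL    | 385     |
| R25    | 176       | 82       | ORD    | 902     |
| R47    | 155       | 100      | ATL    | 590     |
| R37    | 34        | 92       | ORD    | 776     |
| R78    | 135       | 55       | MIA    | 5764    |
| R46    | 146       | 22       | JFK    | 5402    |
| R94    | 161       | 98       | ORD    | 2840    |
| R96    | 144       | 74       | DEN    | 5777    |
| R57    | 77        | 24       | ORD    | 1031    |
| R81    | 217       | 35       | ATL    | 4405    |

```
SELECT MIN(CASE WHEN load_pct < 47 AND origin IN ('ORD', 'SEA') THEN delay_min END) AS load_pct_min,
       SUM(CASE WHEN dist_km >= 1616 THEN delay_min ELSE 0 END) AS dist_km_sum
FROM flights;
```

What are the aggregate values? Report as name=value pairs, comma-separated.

load_pct_min=77, dist_km_sum=1049

[load_pct_min: load_pct < 47 AND origin IN ('ORD', 'SEA')]
flight=R32: ✗
flight=R88: ✗
flight=R53: ✗
flight=R33: ✗
flight=R75: ✗
flight=R25: ✗
flight=R47: ✗
flight=R37: ✗
flight=R78: ✗
flight=R46: ✗
flight=R94: ✗
flight=R96: ✗
flight=R57: ✓ → 77
flight=R81: ✗
load_pct_min = MIN(77) = 77
—
[dist_km_sum: dist_km >= 1616]
flight=R32: ✗
flight=R88: ✓ → 46
flight=R53: ✗
flight=R33: ✓ → 200
flight=R75: ✗
flight=R25: ✗
flight=R47: ✗
flight=R37: ✗
flight=R78: ✓ → 135
flight=R46: ✓ → 146
flight=R94: ✓ → 161
flight=R96: ✓ → 144
flight=R57: ✗
flight=R81: ✓ → 217
dist_km_sum = 46 + 200 + 135 + 146 + 161 + 144 + 217 = 1049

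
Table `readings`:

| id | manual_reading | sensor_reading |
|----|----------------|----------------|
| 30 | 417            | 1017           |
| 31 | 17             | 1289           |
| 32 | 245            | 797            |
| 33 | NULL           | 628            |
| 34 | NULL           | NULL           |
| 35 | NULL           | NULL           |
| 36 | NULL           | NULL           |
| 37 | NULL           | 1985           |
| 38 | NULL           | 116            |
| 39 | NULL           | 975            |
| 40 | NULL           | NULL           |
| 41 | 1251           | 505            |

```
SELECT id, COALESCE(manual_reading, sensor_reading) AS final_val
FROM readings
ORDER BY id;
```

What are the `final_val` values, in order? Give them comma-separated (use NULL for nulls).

417, 17, 245, 628, NULL, NULL, NULL, 1985, 116, 975, NULL, 1251

id=30: manual_reading=417 → 417
id=31: manual_reading=17 → 17
id=32: manual_reading=245 → 245
id=33: manual_reading=NULL, sensor_reading=628 → 628
id=34: manual_reading=NULL, sensor_reading=NULL (all NULL) → NULL
id=35: manual_reading=NULL, sensor_reading=NULL (all NULL) → NULL
id=36: manual_reading=NULL, sensor_reading=NULL (all NULL) → NULL
id=37: manual_reading=NULL, sensor_reading=1985 → 1985
id=38: manual_reading=NULL, sensor_reading=116 → 116
id=39: manual_reading=NULL, sensor_reading=975 → 975
id=40: manual_reading=NULL, sensor_reading=NULL (all NULL) → NULL
id=41: manual_reading=1251 → 1251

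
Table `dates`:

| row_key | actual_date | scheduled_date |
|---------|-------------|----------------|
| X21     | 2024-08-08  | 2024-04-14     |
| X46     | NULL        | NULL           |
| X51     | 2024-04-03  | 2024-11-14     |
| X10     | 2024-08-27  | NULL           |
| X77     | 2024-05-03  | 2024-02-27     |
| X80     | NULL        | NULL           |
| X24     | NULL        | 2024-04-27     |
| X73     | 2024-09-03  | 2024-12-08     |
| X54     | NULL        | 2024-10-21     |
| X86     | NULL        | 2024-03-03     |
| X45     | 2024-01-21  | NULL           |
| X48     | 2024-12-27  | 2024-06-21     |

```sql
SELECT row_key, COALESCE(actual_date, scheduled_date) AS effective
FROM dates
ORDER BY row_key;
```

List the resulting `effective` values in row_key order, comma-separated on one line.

2024-08-27, 2024-08-08, 2024-04-27, 2024-01-21, NULL, 2024-12-27, 2024-04-03, 2024-10-21, 2024-09-03, 2024-05-03, NULL, 2024-03-03

row_key=X10: actual_date=2024-08-27 → 2024-08-27
row_key=X21: actual_date=2024-08-08 → 2024-08-08
row_key=X24: actual_date=NULL, scheduled_date=2024-04-27 → 2024-04-27
row_key=X45: actual_date=2024-01-21 → 2024-01-21
row_key=X46: actual_date=NULL, scheduled_date=NULL (all NULL) → NULL
row_key=X48: actual_date=2024-12-27 → 2024-12-27
row_key=X51: actual_date=2024-04-03 → 2024-04-03
row_key=X54: actual_date=NULL, scheduled_date=2024-10-21 → 2024-10-21
row_key=X73: actual_date=2024-09-03 → 2024-09-03
row_key=X77: actual_date=2024-05-03 → 2024-05-03
row_key=X80: actual_date=NULL, scheduled_date=NULL (all NULL) → NULL
row_key=X86: actual_date=NULL, scheduled_date=2024-03-03 → 2024-03-03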